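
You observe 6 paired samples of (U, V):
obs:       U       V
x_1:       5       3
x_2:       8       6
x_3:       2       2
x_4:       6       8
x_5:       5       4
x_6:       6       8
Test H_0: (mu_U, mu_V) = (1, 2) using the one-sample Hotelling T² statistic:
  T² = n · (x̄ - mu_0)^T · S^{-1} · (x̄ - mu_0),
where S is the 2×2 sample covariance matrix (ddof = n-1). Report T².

Step 1 — sample mean vector:
  mean(U) = (5 + 8 + 2 + 6 + 5 + 6) / 6 = 32/6 = 5.3333
  mean(V) = (3 + 6 + 2 + 8 + 4 + 8) / 6 = 31/6 = 5.1667
  x̄ = (5.3333, 5.1667),  deviation x̄ - mu_0 = (5.3333, 5.1667) - (1, 2) = (4.3333, 3.1667).

Step 2 — sample covariance matrix, S[i,j] = (1/(n-1)) · Σ_k (x_{k,i} - mean_i) · (x_{k,j} - mean_j), divisor n-1 = 5:
  S[U,U] = ((-0.3333)·(-0.3333) + (2.6667)·(2.6667) + (-3.3333)·(-3.3333) + (0.6667)·(0.6667) + (-0.3333)·(-0.3333) + (0.6667)·(0.6667)) / 5 = 19.3333/5 = 3.8667
  S[U,V] = ((-0.3333)·(-2.1667) + (2.6667)·(0.8333) + (-3.3333)·(-3.1667) + (0.6667)·(2.8333) + (-0.3333)·(-1.1667) + (0.6667)·(2.8333)) / 5 = 17.6667/5 = 3.5333
  S[V,V] = ((-2.1667)·(-2.1667) + (0.8333)·(0.8333) + (-3.1667)·(-3.1667) + (2.8333)·(2.8333) + (-1.1667)·(-1.1667) + (2.8333)·(2.8333)) / 5 = 32.8333/5 = 6.5667
  S = [[3.8667, 3.5333],
 [3.5333, 6.5667]].

Step 3 — invert S. det(S) = 3.8667·6.5667 - (3.5333)² = 12.9067.
  S^{-1} = (1/det) · [[d, -b], [-b, a]] = [[0.5088, -0.2738],
 [-0.2738, 0.2996]].

Step 4 — quadratic form (x̄ - mu_0)^T · S^{-1} · (x̄ - mu_0):
  S^{-1} · (x̄ - mu_0) = (1.3378, -0.2376),
  (x̄ - mu_0)^T · [...] = (4.3333)·(1.3378) + (3.1667)·(-0.2376) = 5.0448.

Step 5 — scale by n: T² = 6 · 5.0448 = 30.2686.

T² ≈ 30.2686


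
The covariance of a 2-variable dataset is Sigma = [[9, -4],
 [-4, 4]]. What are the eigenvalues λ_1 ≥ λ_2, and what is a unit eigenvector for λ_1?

Step 1 — characteristic polynomial of 2×2 Sigma:
  det(Sigma - λI) = λ² - trace · λ + det = 0.
  trace = 9 + 4 = 13, det = 9·4 - (-4)² = 20.
Step 2 — discriminant:
  Δ = trace² - 4·det = 169 - 80 = 89.
Step 3 — eigenvalues:
  λ = (trace ± √Δ)/2 = (13 ± 9.434)/2,
  λ_1 = 11.217,  λ_2 = 1.783.

Step 4 — unit eigenvector for λ_1: solve (Sigma - λ_1 I)v = 0. First row:
  (9 - 11.217)·v_x + (-4)·v_y = 0, i.e. (-2.217)·v_x + (-4)·v_y = 0,
  so v ∝ (b, λ_1 - a) = (-4, 2.217); multiply by -1 so the first entry is positive: u = (4, -2.217).
  ||u|| = √((4)² + (-2.217)²) = √(20.915) ≈ 4.5733,
  v_1 = u/||u|| ≈ (0.8746, -0.4848) (||v_1|| = 1).

λ_1 = 11.217,  λ_2 = 1.783;  v_1 ≈ (0.8746, -0.4848)


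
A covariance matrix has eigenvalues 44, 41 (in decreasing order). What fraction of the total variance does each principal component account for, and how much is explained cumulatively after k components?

Step 1 — total variance = trace(Sigma) = Σ λ_i = 44 + 41 = 85.

Step 2 — fraction explained by component i = λ_i / Σ λ:
  PC1: 44/85 = 0.5176
  PC2: 41/85 = 0.4824

Step 3 — cumulative fraction after k components = (λ_1 + ... + λ_k) / Σ λ:
  k = 1: 44/85 = 0.5176
  k = 2: (44 + 41)/85 = 85/85 = 1

Summary (fraction, with percent):

explained: PC1 0.5176 (51.76%), PC2 0.4824 (48.24%);  cumulative: 0.5176, 1


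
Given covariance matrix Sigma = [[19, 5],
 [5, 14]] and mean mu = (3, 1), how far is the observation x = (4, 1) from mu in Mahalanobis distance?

Step 1 — centre the observation: (x - mu) = (1, 0).

Step 2 — invert Sigma. det(Sigma) = 19·14 - (5)² = 241.
  Sigma^{-1} = (1/det) · [[d, -b], [-b, a]] = [[0.0581, -0.0207],
 [-0.0207, 0.0788]].

Step 3 — form the quadratic (x - mu)^T · Sigma^{-1} · (x - mu):
  Sigma^{-1} · (x - mu) = (0.0581, -0.0207).
  (x - mu)^T · [Sigma^{-1} · (x - mu)] = (1)·(0.0581) + (0)·(-0.0207) = 0.0581.

Step 4 — take square root: d = √(0.0581) ≈ 0.241.

d(x, mu) = √(0.0581) ≈ 0.241


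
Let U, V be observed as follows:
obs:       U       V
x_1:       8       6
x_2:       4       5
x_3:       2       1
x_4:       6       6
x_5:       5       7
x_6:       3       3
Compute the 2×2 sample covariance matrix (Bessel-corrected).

Step 1 — column means:
  mean(U) = (8 + 4 + 2 + 6 + 5 + 3) / 6 = 28/6 = 4.6667
  mean(V) = (6 + 5 + 1 + 6 + 7 + 3) / 6 = 28/6 = 4.6667

Step 2 — sample covariance S[i,j] = (1/(n-1)) · Σ_k (x_{k,i} - mean_i) · (x_{k,j} - mean_j), with n-1 = 5.
  S[U,U] = ((3.3333)·(3.3333) + (-0.6667)·(-0.6667) + (-2.6667)·(-2.6667) + (1.3333)·(1.3333) + (0.3333)·(0.3333) + (-1.6667)·(-1.6667)) / 5 = 23.3333/5 = 4.6667
  S[U,V] = ((3.3333)·(1.3333) + (-0.6667)·(0.3333) + (-2.6667)·(-3.6667) + (1.3333)·(1.3333) + (0.3333)·(2.3333) + (-1.6667)·(-1.6667)) / 5 = 19.3333/5 = 3.8667
  S[V,V] = ((1.3333)·(1.3333) + (0.3333)·(0.3333) + (-3.6667)·(-3.6667) + (1.3333)·(1.3333) + (2.3333)·(2.3333) + (-1.6667)·(-1.6667)) / 5 = 25.3333/5 = 5.0667

S is symmetric (S[j,i] = S[i,j]). Assembling:

S = [[4.6667, 3.8667],
 [3.8667, 5.0667]]


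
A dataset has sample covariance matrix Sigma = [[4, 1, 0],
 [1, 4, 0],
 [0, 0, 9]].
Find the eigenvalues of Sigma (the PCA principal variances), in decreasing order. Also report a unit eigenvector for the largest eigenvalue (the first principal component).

Step 1 — characteristic polynomial p(λ) = det(λI - Sigma) = λ³ - tr·λ² + c_1·λ - det, where tr = trace, c_1 = sum of the principal 2×2 minors, det = det(Sigma):
  tr = 4 + 4 + 9 = 17,
  c_1 = (4·4 - (1)²) + (4·9 - (0)²) + (4·9 - (0)²) = 15 + 36 + 36 = 87,
  det = 4·(4·9 - (0)²) - (1)·((1)·9 - (0)·(0)) + (0)·((1)·(0) - 4·(0)) = 4·(36) - (1)·(9) + (0)·(0) = 135.
  So p(λ) = λ³ - 17λ² + 87λ - 135.
Step 2 — look for an integer root (rational root theorem: any rational root is an integer divisor of 135). Testing λ = 3:
  p(3) = 27 - 153 + 261 - 135 = 0  ✓
  Dividing out (λ - 3): p(λ) = (λ - 3)(λ² - 14λ + 45).
Step 3 — remaining eigenvalues from the quadratic λ² - 14λ + 45 = 0:
  Δ = 14² - 4·45 = 196 - 180 = 16,  λ = (14 ± √16)/2 = (14 ± 4)/2 = 9 or 5.
  Sorted: λ_1 = 9,  λ_2 = 5,  λ_3 = 3  (check: sum = 17 = tr ✓).

Step 4 — unit eigenvector for λ_1 = 9: v spans the null space of (Sigma - λ_1 I), whose rows are
  r_1 = (-5, 1, 0),  r_2 = (1, -5, 0),  r_3 = (0, 0, 0).
  v is orthogonal to every row, so take v ∝ r_1 × r_2 = ((1)·(0) - (0)·(-5), (0)·(1) - (-5)·(0), (-5)·(-5) - (1)·(1)) = (0, 0, 24).
  Rescale (divide by 24): u = (0, 0, 1).
  ||u|| = √((0)² + (0)² + (1)²) = √(1) = 1,  v_1 = u/||u|| ≈ (0, 0, 1) (||v_1|| = 1).

λ_1 = 9,  λ_2 = 5,  λ_3 = 3;  v_1 ≈ (0, 0, 1)


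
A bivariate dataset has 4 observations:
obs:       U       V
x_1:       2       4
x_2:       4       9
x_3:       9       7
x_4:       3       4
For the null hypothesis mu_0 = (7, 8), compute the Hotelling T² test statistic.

Step 1 — sample mean vector:
  mean(U) = (2 + 4 + 9 + 3) / 4 = 18/4 = 4.5
  mean(V) = (4 + 9 + 7 + 4) / 4 = 24/4 = 6
  x̄ = (4.5, 6),  deviation x̄ - mu_0 = (4.5, 6) - (7, 8) = (-2.5, -2).

Step 2 — sample covariance matrix, S[i,j] = (1/(n-1)) · Σ_k (x_{k,i} - mean_i) · (x_{k,j} - mean_j), divisor n-1 = 3:
  S[U,U] = ((-2.5)·(-2.5) + (-0.5)·(-0.5) + (4.5)·(4.5) + (-1.5)·(-1.5)) / 3 = 29/3 = 9.6667
  S[U,V] = ((-2.5)·(-2) + (-0.5)·(3) + (4.5)·(1) + (-1.5)·(-2)) / 3 = 11/3 = 3.6667
  S[V,V] = ((-2)·(-2) + (3)·(3) + (1)·(1) + (-2)·(-2)) / 3 = 18/3 = 6
  S = [[9.6667, 3.6667],
 [3.6667, 6]].

Step 3 — invert S. det(S) = 9.6667·6 - (3.6667)² = 44.5556.
  S^{-1} = (1/det) · [[d, -b], [-b, a]] = [[0.1347, -0.0823],
 [-0.0823, 0.217]].

Step 4 — quadratic form (x̄ - mu_0)^T · S^{-1} · (x̄ - mu_0):
  S^{-1} · (x̄ - mu_0) = (-0.1721, -0.2282),
  (x̄ - mu_0)^T · [...] = (-2.5)·(-0.1721) + (-2)·(-0.2282) = 0.8865.

Step 5 — scale by n: T² = 4 · 0.8865 = 3.5461.

T² ≈ 3.5461


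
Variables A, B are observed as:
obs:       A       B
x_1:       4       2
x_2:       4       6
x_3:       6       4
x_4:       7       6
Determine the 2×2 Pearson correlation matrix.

Step 1 — column means:
  mean(A) = (4 + 4 + 6 + 7) / 4 = 21/4 = 5.25
  mean(B) = (2 + 6 + 4 + 6) / 4 = 18/4 = 4.5

Step 2 — sample variances and covariances s[i,j] = (1/(n-1)) · Σ_k (x_{k,i} - mean_i) · (x_{k,j} - mean_j), with n-1 = 3:
  s[A,A] = ((-1.25)·(-1.25) + (-1.25)·(-1.25) + (0.75)·(0.75) + (1.75)·(1.75)) / 3 = 6.75/3 = 2.25
  s[A,B] = ((-1.25)·(-2.5) + (-1.25)·(1.5) + (0.75)·(-0.5) + (1.75)·(1.5)) / 3 = 3.5/3 = 1.1667
  s[B,B] = ((-2.5)·(-2.5) + (1.5)·(1.5) + (-0.5)·(-0.5) + (1.5)·(1.5)) / 3 = 11/3 = 3.6667
  Sample standard deviations s_i = √(s[i,i]):
  s(A) = √(2.25) = 1.5
  s(B) = √(3.6667) = 1.9149

Step 3 — r_{ij} = s_{ij} / (s_i · s_j):
  r[A,A] = 1 (diagonal).
  r[A,B] = 1.1667 / (1.5 · 1.9149) = 1.1667 / 2.8723 = 0.4062
  r[B,B] = 1 (diagonal).

R is symmetric with unit diagonal. Assembling:

R = [[1, 0.4062],
 [0.4062, 1]]


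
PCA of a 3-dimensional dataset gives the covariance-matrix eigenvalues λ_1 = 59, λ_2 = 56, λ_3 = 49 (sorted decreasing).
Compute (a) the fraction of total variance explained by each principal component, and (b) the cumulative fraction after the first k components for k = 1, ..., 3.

Step 1 — total variance = trace(Sigma) = Σ λ_i = 59 + 56 + 49 = 164.

Step 2 — fraction explained by component i = λ_i / Σ λ:
  PC1: 59/164 = 0.3598
  PC2: 56/164 = 0.3415
  PC3: 49/164 = 0.2988

Step 3 — cumulative fraction after k components = (λ_1 + ... + λ_k) / Σ λ:
  k = 1: 59/164 = 0.3598
  k = 2: (59 + 56)/164 = 115/164 = 0.7012
  k = 3: (59 + 56 + 49)/164 = 164/164 = 1

Summary (fraction, with percent):

explained: PC1 0.3598 (35.98%), PC2 0.3415 (34.15%), PC3 0.2988 (29.88%);  cumulative: 0.3598, 0.7012, 1


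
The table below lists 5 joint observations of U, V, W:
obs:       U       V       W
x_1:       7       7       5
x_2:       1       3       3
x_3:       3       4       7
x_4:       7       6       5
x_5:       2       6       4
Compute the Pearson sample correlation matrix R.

Step 1 — column means:
  mean(U) = (7 + 1 + 3 + 7 + 2) / 5 = 20/5 = 4
  mean(V) = (7 + 3 + 4 + 6 + 6) / 5 = 26/5 = 5.2
  mean(W) = (5 + 3 + 7 + 5 + 4) / 5 = 24/5 = 4.8

Step 2 — sample variances and covariances s[i,j] = (1/(n-1)) · Σ_k (x_{k,i} - mean_i) · (x_{k,j} - mean_j), with n-1 = 4:
  s[U,U] = ((3)·(3) + (-3)·(-3) + (-1)·(-1) + (3)·(3) + (-2)·(-2)) / 4 = 32/4 = 8
  s[U,V] = ((3)·(1.8) + (-3)·(-2.2) + (-1)·(-1.2) + (3)·(0.8) + (-2)·(0.8)) / 4 = 14/4 = 3.5
  s[U,W] = ((3)·(0.2) + (-3)·(-1.8) + (-1)·(2.2) + (3)·(0.2) + (-2)·(-0.8)) / 4 = 6/4 = 1.5
  s[V,V] = ((1.8)·(1.8) + (-2.2)·(-2.2) + (-1.2)·(-1.2) + (0.8)·(0.8) + (0.8)·(0.8)) / 4 = 10.8/4 = 2.7
  s[V,W] = ((1.8)·(0.2) + (-2.2)·(-1.8) + (-1.2)·(2.2) + (0.8)·(0.2) + (0.8)·(-0.8)) / 4 = 1.2/4 = 0.3
  s[W,W] = ((0.2)·(0.2) + (-1.8)·(-1.8) + (2.2)·(2.2) + (0.2)·(0.2) + (-0.8)·(-0.8)) / 4 = 8.8/4 = 2.2
  Sample standard deviations s_i = √(s[i,i]):
  s(U) = √(8) = 2.8284
  s(V) = √(2.7) = 1.6432
  s(W) = √(2.2) = 1.4832

Step 3 — r_{ij} = s_{ij} / (s_i · s_j):
  r[U,U] = 1 (diagonal).
  r[U,V] = 3.5 / (2.8284 · 1.6432) = 3.5 / 4.6476 = 0.7531
  r[U,W] = 1.5 / (2.8284 · 1.4832) = 1.5 / 4.1952 = 0.3575
  r[V,V] = 1 (diagonal).
  r[V,W] = 0.3 / (1.6432 · 1.4832) = 0.3 / 2.4372 = 0.1231
  r[W,W] = 1 (diagonal).

R is symmetric with unit diagonal. Assembling:

R = [[1, 0.7531, 0.3575],
 [0.7531, 1, 0.1231],
 [0.3575, 0.1231, 1]]


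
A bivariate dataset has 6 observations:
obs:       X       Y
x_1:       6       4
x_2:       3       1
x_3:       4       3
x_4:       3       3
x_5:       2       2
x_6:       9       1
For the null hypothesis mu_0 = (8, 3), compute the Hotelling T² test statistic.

Step 1 — sample mean vector:
  mean(X) = (6 + 3 + 4 + 3 + 2 + 9) / 6 = 27/6 = 4.5
  mean(Y) = (4 + 1 + 3 + 3 + 2 + 1) / 6 = 14/6 = 2.3333
  x̄ = (4.5, 2.3333),  deviation x̄ - mu_0 = (4.5, 2.3333) - (8, 3) = (-3.5, -0.6667).

Step 2 — sample covariance matrix, S[i,j] = (1/(n-1)) · Σ_k (x_{k,i} - mean_i) · (x_{k,j} - mean_j), divisor n-1 = 5:
  S[X,X] = ((1.5)·(1.5) + (-1.5)·(-1.5) + (-0.5)·(-0.5) + (-1.5)·(-1.5) + (-2.5)·(-2.5) + (4.5)·(4.5)) / 5 = 33.5/5 = 6.7
  S[X,Y] = ((1.5)·(1.6667) + (-1.5)·(-1.3333) + (-0.5)·(0.6667) + (-1.5)·(0.6667) + (-2.5)·(-0.3333) + (4.5)·(-1.3333)) / 5 = -2/5 = -0.4
  S[Y,Y] = ((1.6667)·(1.6667) + (-1.3333)·(-1.3333) + (0.6667)·(0.6667) + (0.6667)·(0.6667) + (-0.3333)·(-0.3333) + (-1.3333)·(-1.3333)) / 5 = 7.3333/5 = 1.4667
  S = [[6.7, -0.4],
 [-0.4, 1.4667]].

Step 3 — invert S. det(S) = 6.7·1.4667 - (-0.4)² = 9.6667.
  S^{-1} = (1/det) · [[d, -b], [-b, a]] = [[0.1517, 0.0414],
 [0.0414, 0.6931]].

Step 4 — quadratic form (x̄ - mu_0)^T · S^{-1} · (x̄ - mu_0):
  S^{-1} · (x̄ - mu_0) = (-0.5586, -0.6069),
  (x̄ - mu_0)^T · [...] = (-3.5)·(-0.5586) + (-0.6667)·(-0.6069) = 2.3598.

Step 5 — scale by n: T² = 6 · 2.3598 = 14.1586.

T² ≈ 14.1586


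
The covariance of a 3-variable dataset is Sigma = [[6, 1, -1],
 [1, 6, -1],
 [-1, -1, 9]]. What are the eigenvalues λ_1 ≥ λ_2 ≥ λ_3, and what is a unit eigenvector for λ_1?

Step 1 — characteristic polynomial p(λ) = det(λI - Sigma) = λ³ - tr·λ² + c_1·λ - det, where tr = trace, c_1 = sum of the principal 2×2 minors, det = det(Sigma):
  tr = 6 + 6 + 9 = 21,
  c_1 = (6·6 - (1)²) + (6·9 - (-1)²) + (6·9 - (-1)²) = 35 + 53 + 53 = 141,
  det = 6·(6·9 - (-1)²) - (1)·((1)·9 - (-1)·(-1)) + (-1)·((1)·(-1) - 6·(-1)) = 6·(53) - (1)·(8) + (-1)·(5) = 305.
  So p(λ) = λ³ - 21λ² + 141λ - 305.
Step 2 — look for an integer root (rational root theorem: any rational root is an integer divisor of 305). Testing λ = 5:
  p(5) = 125 - 525 + 705 - 305 = 0  ✓
  Dividing out (λ - 5): p(λ) = (λ - 5)(λ² - 16λ + 61).
Step 3 — remaining eigenvalues from the quadratic λ² - 16λ + 61 = 0:
  Δ = 16² - 4·61 = 256 - 244 = 12,  λ = (16 ± √12)/2 = (16 ± 3.4641)/2 ≈ 9.7321 or 6.2679.
  Sorted: λ_1 = 9.7321,  λ_2 = 6.2679,  λ_3 = 5  (check: sum = 21 = tr ✓).

Step 4 — unit eigenvector for λ_1 ≈ 9.7321: v spans the null space of (Sigma - λ_1 I), whose rows are
  r_1 = (-3.7321, 1, -1),  r_2 = (1, -3.7321, -1),  r_3 = (-1, -1, -0.7321).
  v is orthogonal to every row, so take v ∝ r_1 × r_2 = ((1)·(-1) - (-1)·(-3.7321), (-1)·(1) - (-3.7321)·(-1), (-3.7321)·(-3.7321) - (1)·(1)) ≈ (-4.7321, -4.7321, 12.9282).
  Rescale (multiply by -1 so the first nonzero entry is positive): u = (4.7321, 4.7321, -12.9282).
  ||u|| = √((4.7321)² + (4.7321)² + (-12.9282)²) = √(211.923) ≈ 14.5576,  v_1 = u/||u|| ≈ (0.3251, 0.3251, -0.8881) (||v_1|| = 1).

λ_1 = 9.7321,  λ_2 = 6.2679,  λ_3 = 5;  v_1 ≈ (0.3251, 0.3251, -0.8881)


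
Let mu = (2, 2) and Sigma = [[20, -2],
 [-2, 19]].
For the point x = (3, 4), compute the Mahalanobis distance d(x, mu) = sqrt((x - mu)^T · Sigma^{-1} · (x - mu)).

Step 1 — centre the observation: (x - mu) = (1, 2).

Step 2 — invert Sigma. det(Sigma) = 20·19 - (-2)² = 376.
  Sigma^{-1} = (1/det) · [[d, -b], [-b, a]] = [[0.0505, 0.0053],
 [0.0053, 0.0532]].

Step 3 — form the quadratic (x - mu)^T · Sigma^{-1} · (x - mu):
  Sigma^{-1} · (x - mu) = (0.0612, 0.1117).
  (x - mu)^T · [Sigma^{-1} · (x - mu)] = (1)·(0.0612) + (2)·(0.1117) = 0.2846.

Step 4 — take square root: d = √(0.2846) ≈ 0.5335.

d(x, mu) = √(0.2846) ≈ 0.5335


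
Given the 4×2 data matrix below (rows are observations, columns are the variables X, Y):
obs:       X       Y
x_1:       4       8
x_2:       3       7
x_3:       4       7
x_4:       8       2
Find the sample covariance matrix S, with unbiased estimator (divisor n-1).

Step 1 — column means:
  mean(X) = (4 + 3 + 4 + 8) / 4 = 19/4 = 4.75
  mean(Y) = (8 + 7 + 7 + 2) / 4 = 24/4 = 6

Step 2 — sample covariance S[i,j] = (1/(n-1)) · Σ_k (x_{k,i} - mean_i) · (x_{k,j} - mean_j), with n-1 = 3.
  S[X,X] = ((-0.75)·(-0.75) + (-1.75)·(-1.75) + (-0.75)·(-0.75) + (3.25)·(3.25)) / 3 = 14.75/3 = 4.9167
  S[X,Y] = ((-0.75)·(2) + (-1.75)·(1) + (-0.75)·(1) + (3.25)·(-4)) / 3 = -17/3 = -5.6667
  S[Y,Y] = ((2)·(2) + (1)·(1) + (1)·(1) + (-4)·(-4)) / 3 = 22/3 = 7.3333

S is symmetric (S[j,i] = S[i,j]). Assembling:

S = [[4.9167, -5.6667],
 [-5.6667, 7.3333]]


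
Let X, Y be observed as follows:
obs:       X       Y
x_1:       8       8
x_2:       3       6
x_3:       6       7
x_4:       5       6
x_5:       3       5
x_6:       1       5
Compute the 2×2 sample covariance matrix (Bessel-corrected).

Step 1 — column means:
  mean(X) = (8 + 3 + 6 + 5 + 3 + 1) / 6 = 26/6 = 4.3333
  mean(Y) = (8 + 6 + 7 + 6 + 5 + 5) / 6 = 37/6 = 6.1667

Step 2 — sample covariance S[i,j] = (1/(n-1)) · Σ_k (x_{k,i} - mean_i) · (x_{k,j} - mean_j), with n-1 = 5.
  S[X,X] = ((3.6667)·(3.6667) + (-1.3333)·(-1.3333) + (1.6667)·(1.6667) + (0.6667)·(0.6667) + (-1.3333)·(-1.3333) + (-3.3333)·(-3.3333)) / 5 = 31.3333/5 = 6.2667
  S[X,Y] = ((3.6667)·(1.8333) + (-1.3333)·(-0.1667) + (1.6667)·(0.8333) + (0.6667)·(-0.1667) + (-1.3333)·(-1.1667) + (-3.3333)·(-1.1667)) / 5 = 13.6667/5 = 2.7333
  S[Y,Y] = ((1.8333)·(1.8333) + (-0.1667)·(-0.1667) + (0.8333)·(0.8333) + (-0.1667)·(-0.1667) + (-1.1667)·(-1.1667) + (-1.1667)·(-1.1667)) / 5 = 6.8333/5 = 1.3667

S is symmetric (S[j,i] = S[i,j]). Assembling:

S = [[6.2667, 2.7333],
 [2.7333, 1.3667]]


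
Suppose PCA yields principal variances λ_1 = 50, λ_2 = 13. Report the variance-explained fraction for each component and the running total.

Step 1 — total variance = trace(Sigma) = Σ λ_i = 50 + 13 = 63.

Step 2 — fraction explained by component i = λ_i / Σ λ:
  PC1: 50/63 = 0.7937
  PC2: 13/63 = 0.2063

Step 3 — cumulative fraction after k components = (λ_1 + ... + λ_k) / Σ λ:
  k = 1: 50/63 = 0.7937
  k = 2: (50 + 13)/63 = 63/63 = 1

Summary (fraction, with percent):

explained: PC1 0.7937 (79.37%), PC2 0.2063 (20.63%);  cumulative: 0.7937, 1


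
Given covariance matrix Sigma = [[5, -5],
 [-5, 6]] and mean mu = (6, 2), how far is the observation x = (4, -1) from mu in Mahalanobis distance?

Step 1 — centre the observation: (x - mu) = (-2, -3).

Step 2 — invert Sigma. det(Sigma) = 5·6 - (-5)² = 5.
  Sigma^{-1} = (1/det) · [[d, -b], [-b, a]] = [[1.2, 1],
 [1, 1]].

Step 3 — form the quadratic (x - mu)^T · Sigma^{-1} · (x - mu):
  Sigma^{-1} · (x - mu) = (-5.4, -5).
  (x - mu)^T · [Sigma^{-1} · (x - mu)] = (-2)·(-5.4) + (-3)·(-5) = 25.8.

Step 4 — take square root: d = √(25.8) ≈ 5.0794.

d(x, mu) = √(25.8) ≈ 5.0794


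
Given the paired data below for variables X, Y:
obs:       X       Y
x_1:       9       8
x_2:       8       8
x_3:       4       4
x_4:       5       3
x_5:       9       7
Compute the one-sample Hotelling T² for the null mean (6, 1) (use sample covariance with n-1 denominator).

Step 1 — sample mean vector:
  mean(X) = (9 + 8 + 4 + 5 + 9) / 5 = 35/5 = 7
  mean(Y) = (8 + 8 + 4 + 3 + 7) / 5 = 30/5 = 6
  x̄ = (7, 6),  deviation x̄ - mu_0 = (7, 6) - (6, 1) = (1, 5).

Step 2 — sample covariance matrix, S[i,j] = (1/(n-1)) · Σ_k (x_{k,i} - mean_i) · (x_{k,j} - mean_j), divisor n-1 = 4:
  S[X,X] = ((2)·(2) + (1)·(1) + (-3)·(-3) + (-2)·(-2) + (2)·(2)) / 4 = 22/4 = 5.5
  S[X,Y] = ((2)·(2) + (1)·(2) + (-3)·(-2) + (-2)·(-3) + (2)·(1)) / 4 = 20/4 = 5
  S[Y,Y] = ((2)·(2) + (2)·(2) + (-2)·(-2) + (-3)·(-3) + (1)·(1)) / 4 = 22/4 = 5.5
  S = [[5.5, 5],
 [5, 5.5]].

Step 3 — invert S. det(S) = 5.5·5.5 - (5)² = 5.25.
  S^{-1} = (1/det) · [[d, -b], [-b, a]] = [[1.0476, -0.9524],
 [-0.9524, 1.0476]].

Step 4 — quadratic form (x̄ - mu_0)^T · S^{-1} · (x̄ - mu_0):
  S^{-1} · (x̄ - mu_0) = (-3.7143, 4.2857),
  (x̄ - mu_0)^T · [...] = (1)·(-3.7143) + (5)·(4.2857) = 17.7143.

Step 5 — scale by n: T² = 5 · 17.7143 = 88.5714.

T² ≈ 88.5714


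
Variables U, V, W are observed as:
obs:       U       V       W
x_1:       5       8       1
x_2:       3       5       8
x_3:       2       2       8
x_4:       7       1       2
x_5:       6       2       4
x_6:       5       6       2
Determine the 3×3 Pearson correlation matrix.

Step 1 — column means:
  mean(U) = (5 + 3 + 2 + 7 + 6 + 5) / 6 = 28/6 = 4.6667
  mean(V) = (8 + 5 + 2 + 1 + 2 + 6) / 6 = 24/6 = 4
  mean(W) = (1 + 8 + 8 + 2 + 4 + 2) / 6 = 25/6 = 4.1667

Step 2 — sample variances and covariances s[i,j] = (1/(n-1)) · Σ_k (x_{k,i} - mean_i) · (x_{k,j} - mean_j), with n-1 = 5:
  s[U,U] = ((0.3333)·(0.3333) + (-1.6667)·(-1.6667) + (-2.6667)·(-2.6667) + (2.3333)·(2.3333) + (1.3333)·(1.3333) + (0.3333)·(0.3333)) / 5 = 17.3333/5 = 3.4667
  s[U,V] = ((0.3333)·(4) + (-1.6667)·(1) + (-2.6667)·(-2) + (2.3333)·(-3) + (1.3333)·(-2) + (0.3333)·(2)) / 5 = -4/5 = -0.8
  s[U,W] = ((0.3333)·(-3.1667) + (-1.6667)·(3.8333) + (-2.6667)·(3.8333) + (2.3333)·(-2.1667) + (1.3333)·(-0.1667) + (0.3333)·(-2.1667)) / 5 = -23.6667/5 = -4.7333
  s[V,V] = ((4)·(4) + (1)·(1) + (-2)·(-2) + (-3)·(-3) + (-2)·(-2) + (2)·(2)) / 5 = 38/5 = 7.6
  s[V,W] = ((4)·(-3.1667) + (1)·(3.8333) + (-2)·(3.8333) + (-3)·(-2.1667) + (-2)·(-0.1667) + (2)·(-2.1667)) / 5 = -14/5 = -2.8
  s[W,W] = ((-3.1667)·(-3.1667) + (3.8333)·(3.8333) + (3.8333)·(3.8333) + (-2.1667)·(-2.1667) + (-0.1667)·(-0.1667) + (-2.1667)·(-2.1667)) / 5 = 48.8333/5 = 9.7667
  Sample standard deviations s_i = √(s[i,i]):
  s(U) = √(3.4667) = 1.8619
  s(V) = √(7.6) = 2.7568
  s(W) = √(9.7667) = 3.1252

Step 3 — r_{ij} = s_{ij} / (s_i · s_j):
  r[U,U] = 1 (diagonal).
  r[U,V] = -0.8 / (1.8619 · 2.7568) = -0.8 / 5.1329 = -0.1559
  r[U,W] = -4.7333 / (1.8619 · 3.1252) = -4.7333 / 5.8187 = -0.8135
  r[V,V] = 1 (diagonal).
  r[V,W] = -2.8 / (2.7568 · 3.1252) = -2.8 / 8.6155 = -0.325
  r[W,W] = 1 (diagonal).

R is symmetric with unit diagonal. Assembling:

R = [[1, -0.1559, -0.8135],
 [-0.1559, 1, -0.325],
 [-0.8135, -0.325, 1]]


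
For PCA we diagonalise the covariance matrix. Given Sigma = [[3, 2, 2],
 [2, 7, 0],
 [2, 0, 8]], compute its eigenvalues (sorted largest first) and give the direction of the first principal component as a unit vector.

Step 1 — characteristic polynomial p(λ) = det(λI - Sigma) = λ³ - tr·λ² + c_1·λ - det, where tr = trace, c_1 = sum of the principal 2×2 minors, det = det(Sigma):
  tr = 3 + 7 + 8 = 18,
  c_1 = (3·7 - (2)²) + (3·8 - (2)²) + (7·8 - (0)²) = 17 + 20 + 56 = 93,
  det = 3·(7·8 - (0)²) - (2)·((2)·8 - (0)·(2)) + (2)·((2)·(0) - 7·(2)) = 3·(56) - (2)·(16) + (2)·(-14) = 108.
  So p(λ) = λ³ - 18λ² + 93λ - 108.
Step 2 — look for an integer root (rational root theorem: any rational root is an integer divisor of 108). Testing λ = 9:
  p(9) = 729 - 1458 + 837 - 108 = 0  ✓
  Dividing out (λ - 9): p(λ) = (λ - 9)(λ² - 9λ + 12).
Step 3 — remaining eigenvalues from the quadratic λ² - 9λ + 12 = 0:
  Δ = 9² - 4·12 = 81 - 48 = 33,  λ = (9 ± √33)/2 = (9 ± 5.7446)/2 ≈ 7.3723 or 1.6277.
  Sorted: λ_1 = 9,  λ_2 = 7.3723,  λ_3 = 1.6277  (check: sum = 18 = tr ✓).

Step 4 — unit eigenvector for λ_1 = 9: v spans the null space of (Sigma - λ_1 I), whose rows are
  r_1 = (-6, 2, 2),  r_2 = (2, -2, 0),  r_3 = (2, 0, -1).
  v is orthogonal to every row, so take v ∝ r_1 × r_2 = ((2)·(0) - (2)·(-2), (2)·(2) - (-6)·(0), (-6)·(-2) - (2)·(2)) = (4, 4, 8).
  Rescale (divide by 4): u = (1, 1, 2).
  ||u|| = √((1)² + (1)² + (2)²) = √(6) ≈ 2.4495,  v_1 = u/||u|| ≈ (0.4082, 0.4082, 0.8165) (||v_1|| = 1).

λ_1 = 9,  λ_2 = 7.3723,  λ_3 = 1.6277;  v_1 ≈ (0.4082, 0.4082, 0.8165)


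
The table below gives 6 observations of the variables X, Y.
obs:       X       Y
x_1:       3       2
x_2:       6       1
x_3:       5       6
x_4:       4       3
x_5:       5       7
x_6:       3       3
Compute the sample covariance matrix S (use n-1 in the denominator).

Step 1 — column means:
  mean(X) = (3 + 6 + 5 + 4 + 5 + 3) / 6 = 26/6 = 4.3333
  mean(Y) = (2 + 1 + 6 + 3 + 7 + 3) / 6 = 22/6 = 3.6667

Step 2 — sample covariance S[i,j] = (1/(n-1)) · Σ_k (x_{k,i} - mean_i) · (x_{k,j} - mean_j), with n-1 = 5.
  S[X,X] = ((-1.3333)·(-1.3333) + (1.6667)·(1.6667) + (0.6667)·(0.6667) + (-0.3333)·(-0.3333) + (0.6667)·(0.6667) + (-1.3333)·(-1.3333)) / 5 = 7.3333/5 = 1.4667
  S[X,Y] = ((-1.3333)·(-1.6667) + (1.6667)·(-2.6667) + (0.6667)·(2.3333) + (-0.3333)·(-0.6667) + (0.6667)·(3.3333) + (-1.3333)·(-0.6667)) / 5 = 2.6667/5 = 0.5333
  S[Y,Y] = ((-1.6667)·(-1.6667) + (-2.6667)·(-2.6667) + (2.3333)·(2.3333) + (-0.6667)·(-0.6667) + (3.3333)·(3.3333) + (-0.6667)·(-0.6667)) / 5 = 27.3333/5 = 5.4667

S is symmetric (S[j,i] = S[i,j]). Assembling:

S = [[1.4667, 0.5333],
 [0.5333, 5.4667]]


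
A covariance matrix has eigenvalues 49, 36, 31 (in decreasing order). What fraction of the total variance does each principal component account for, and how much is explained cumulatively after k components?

Step 1 — total variance = trace(Sigma) = Σ λ_i = 49 + 36 + 31 = 116.

Step 2 — fraction explained by component i = λ_i / Σ λ:
  PC1: 49/116 = 0.4224
  PC2: 36/116 = 0.3103
  PC3: 31/116 = 0.2672

Step 3 — cumulative fraction after k components = (λ_1 + ... + λ_k) / Σ λ:
  k = 1: 49/116 = 0.4224
  k = 2: (49 + 36)/116 = 85/116 = 0.7328
  k = 3: (49 + 36 + 31)/116 = 116/116 = 1

Summary (fraction, with percent):

explained: PC1 0.4224 (42.24%), PC2 0.3103 (31.03%), PC3 0.2672 (26.72%);  cumulative: 0.4224, 0.7328, 1


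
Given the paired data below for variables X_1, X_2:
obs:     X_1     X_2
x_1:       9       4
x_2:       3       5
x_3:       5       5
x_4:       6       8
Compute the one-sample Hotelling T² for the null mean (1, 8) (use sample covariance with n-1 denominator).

Step 1 — sample mean vector:
  mean(X_1) = (9 + 3 + 5 + 6) / 4 = 23/4 = 5.75
  mean(X_2) = (4 + 5 + 5 + 8) / 4 = 22/4 = 5.5
  x̄ = (5.75, 5.5),  deviation x̄ - mu_0 = (5.75, 5.5) - (1, 8) = (4.75, -2.5).

Step 2 — sample covariance matrix, S[i,j] = (1/(n-1)) · Σ_k (x_{k,i} - mean_i) · (x_{k,j} - mean_j), divisor n-1 = 3:
  S[X_1,X_1] = ((3.25)·(3.25) + (-2.75)·(-2.75) + (-0.75)·(-0.75) + (0.25)·(0.25)) / 3 = 18.75/3 = 6.25
  S[X_1,X_2] = ((3.25)·(-1.5) + (-2.75)·(-0.5) + (-0.75)·(-0.5) + (0.25)·(2.5)) / 3 = -2.5/3 = -0.8333
  S[X_2,X_2] = ((-1.5)·(-1.5) + (-0.5)·(-0.5) + (-0.5)·(-0.5) + (2.5)·(2.5)) / 3 = 9/3 = 3
  S = [[6.25, -0.8333],
 [-0.8333, 3]].

Step 3 — invert S. det(S) = 6.25·3 - (-0.8333)² = 18.0556.
  S^{-1} = (1/det) · [[d, -b], [-b, a]] = [[0.1662, 0.0462],
 [0.0462, 0.3462]].

Step 4 — quadratic form (x̄ - mu_0)^T · S^{-1} · (x̄ - mu_0):
  S^{-1} · (x̄ - mu_0) = (0.6738, -0.6462),
  (x̄ - mu_0)^T · [...] = (4.75)·(0.6738) + (-2.5)·(-0.6462) = 4.8162.

Step 5 — scale by n: T² = 4 · 4.8162 = 19.2646.

T² ≈ 19.2646


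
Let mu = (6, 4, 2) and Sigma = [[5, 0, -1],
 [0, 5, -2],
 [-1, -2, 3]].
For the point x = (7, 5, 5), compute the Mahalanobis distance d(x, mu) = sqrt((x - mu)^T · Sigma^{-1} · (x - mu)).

Step 1 — centre the observation: (x - mu) = (1, 1, 3).

Step 2 — invert Sigma (cofactor / det for 3×3, or solve directly):
  Sigma^{-1} = [[0.22, 0.04, 0.1],
 [0.04, 0.28, 0.2],
 [0.1, 0.2, 0.5]].

Step 3 — form the quadratic (x - mu)^T · Sigma^{-1} · (x - mu):
  Sigma^{-1} · (x - mu) = (0.56, 0.92, 1.8).
  (x - mu)^T · [Sigma^{-1} · (x - mu)] = (1)·(0.56) + (1)·(0.92) + (3)·(1.8) = 6.88.

Step 4 — take square root: d = √(6.88) ≈ 2.623.

d(x, mu) = √(6.88) ≈ 2.623


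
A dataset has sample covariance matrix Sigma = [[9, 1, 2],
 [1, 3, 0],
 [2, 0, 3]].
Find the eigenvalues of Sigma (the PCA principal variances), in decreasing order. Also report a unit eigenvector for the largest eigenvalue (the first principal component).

Step 1 — characteristic polynomial p(λ) = det(λI - Sigma) = λ³ - tr·λ² + c_1·λ - det, where tr = trace, c_1 = sum of the principal 2×2 minors, det = det(Sigma):
  tr = 9 + 3 + 3 = 15,
  c_1 = (9·3 - (1)²) + (9·3 - (2)²) + (3·3 - (0)²) = 26 + 23 + 9 = 58,
  det = 9·(3·3 - (0)²) - (1)·((1)·3 - (0)·(2)) + (2)·((1)·(0) - 3·(2)) = 9·(9) - (1)·(3) + (2)·(-6) = 66.
  So p(λ) = λ³ - 15λ² + 58λ - 66.
Step 2 — look for an integer root (rational root theorem: any rational root is an integer divisor of 66). Testing λ = 3:
  p(3) = 27 - 135 + 174 - 66 = 0  ✓
  Dividing out (λ - 3): p(λ) = (λ - 3)(λ² - 12λ + 22).
Step 3 — remaining eigenvalues from the quadratic λ² - 12λ + 22 = 0:
  Δ = 12² - 4·22 = 144 - 88 = 56,  λ = (12 ± √56)/2 = (12 ± 7.4833)/2 ≈ 9.7417 or 2.2583.
  Sorted: λ_1 = 9.7417,  λ_2 = 3,  λ_3 = 2.2583  (check: sum = 15 = tr ✓).

Step 4 — unit eigenvector for λ_1 ≈ 9.7417: v spans the null space of (Sigma - λ_1 I), whose rows are
  r_1 = (-0.7417, 1, 2),  r_2 = (1, -6.7417, 0),  r_3 = (2, 0, -6.7417).
  v is orthogonal to every row, so take v ∝ r_1 × r_2 = ((1)·(0) - (2)·(-6.7417), (2)·(1) - (-0.7417)·(0), (-0.7417)·(-6.7417) - (1)·(1)) ≈ (13.4833, 2, 4).
  Let u = (13.4833, 2, 4).
  ||u|| = √((13.4833)² + (2)² + (4)²) = √(201.7998) ≈ 14.2056,  v_1 = u/||u|| ≈ (0.9492, 0.1408, 0.2816) (||v_1|| = 1).

λ_1 = 9.7417,  λ_2 = 3,  λ_3 = 2.2583;  v_1 ≈ (0.9492, 0.1408, 0.2816)


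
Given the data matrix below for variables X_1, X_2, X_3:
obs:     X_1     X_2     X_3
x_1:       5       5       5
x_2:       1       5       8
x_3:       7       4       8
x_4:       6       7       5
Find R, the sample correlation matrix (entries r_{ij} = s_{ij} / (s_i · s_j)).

Step 1 — column means:
  mean(X_1) = (5 + 1 + 7 + 6) / 4 = 19/4 = 4.75
  mean(X_2) = (5 + 5 + 4 + 7) / 4 = 21/4 = 5.25
  mean(X_3) = (5 + 8 + 8 + 5) / 4 = 26/4 = 6.5

Step 2 — sample variances and covariances s[i,j] = (1/(n-1)) · Σ_k (x_{k,i} - mean_i) · (x_{k,j} - mean_j), with n-1 = 3:
  s[X_1,X_1] = ((0.25)·(0.25) + (-3.75)·(-3.75) + (2.25)·(2.25) + (1.25)·(1.25)) / 3 = 20.75/3 = 6.9167
  s[X_1,X_2] = ((0.25)·(-0.25) + (-3.75)·(-0.25) + (2.25)·(-1.25) + (1.25)·(1.75)) / 3 = 0.25/3 = 0.0833
  s[X_1,X_3] = ((0.25)·(-1.5) + (-3.75)·(1.5) + (2.25)·(1.5) + (1.25)·(-1.5)) / 3 = -4.5/3 = -1.5
  s[X_2,X_2] = ((-0.25)·(-0.25) + (-0.25)·(-0.25) + (-1.25)·(-1.25) + (1.75)·(1.75)) / 3 = 4.75/3 = 1.5833
  s[X_2,X_3] = ((-0.25)·(-1.5) + (-0.25)·(1.5) + (-1.25)·(1.5) + (1.75)·(-1.5)) / 3 = -4.5/3 = -1.5
  s[X_3,X_3] = ((-1.5)·(-1.5) + (1.5)·(1.5) + (1.5)·(1.5) + (-1.5)·(-1.5)) / 3 = 9/3 = 3
  Sample standard deviations s_i = √(s[i,i]):
  s(X_1) = √(6.9167) = 2.63
  s(X_2) = √(1.5833) = 1.2583
  s(X_3) = √(3) = 1.7321

Step 3 — r_{ij} = s_{ij} / (s_i · s_j):
  r[X_1,X_1] = 1 (diagonal).
  r[X_1,X_2] = 0.0833 / (2.63 · 1.2583) = 0.0833 / 3.3093 = 0.0252
  r[X_1,X_3] = -1.5 / (2.63 · 1.7321) = -1.5 / 4.5552 = -0.3293
  r[X_2,X_2] = 1 (diagonal).
  r[X_2,X_3] = -1.5 / (1.2583 · 1.7321) = -1.5 / 2.1794 = -0.6882
  r[X_3,X_3] = 1 (diagonal).

R is symmetric with unit diagonal. Assembling:

R = [[1, 0.0252, -0.3293],
 [0.0252, 1, -0.6882],
 [-0.3293, -0.6882, 1]]


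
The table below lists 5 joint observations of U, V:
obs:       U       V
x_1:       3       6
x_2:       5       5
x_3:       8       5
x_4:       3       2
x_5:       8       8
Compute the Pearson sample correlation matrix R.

Step 1 — column means:
  mean(U) = (3 + 5 + 8 + 3 + 8) / 5 = 27/5 = 5.4
  mean(V) = (6 + 5 + 5 + 2 + 8) / 5 = 26/5 = 5.2

Step 2 — sample variances and covariances s[i,j] = (1/(n-1)) · Σ_k (x_{k,i} - mean_i) · (x_{k,j} - mean_j), with n-1 = 4:
  s[U,U] = ((-2.4)·(-2.4) + (-0.4)·(-0.4) + (2.6)·(2.6) + (-2.4)·(-2.4) + (2.6)·(2.6)) / 4 = 25.2/4 = 6.3
  s[U,V] = ((-2.4)·(0.8) + (-0.4)·(-0.2) + (2.6)·(-0.2) + (-2.4)·(-3.2) + (2.6)·(2.8)) / 4 = 12.6/4 = 3.15
  s[V,V] = ((0.8)·(0.8) + (-0.2)·(-0.2) + (-0.2)·(-0.2) + (-3.2)·(-3.2) + (2.8)·(2.8)) / 4 = 18.8/4 = 4.7
  Sample standard deviations s_i = √(s[i,i]):
  s(U) = √(6.3) = 2.51
  s(V) = √(4.7) = 2.1679

Step 3 — r_{ij} = s_{ij} / (s_i · s_j):
  r[U,U] = 1 (diagonal).
  r[U,V] = 3.15 / (2.51 · 2.1679) = 3.15 / 5.4415 = 0.5789
  r[V,V] = 1 (diagonal).

R is symmetric with unit diagonal. Assembling:

R = [[1, 0.5789],
 [0.5789, 1]]


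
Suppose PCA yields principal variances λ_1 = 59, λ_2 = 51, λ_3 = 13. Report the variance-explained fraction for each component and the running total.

Step 1 — total variance = trace(Sigma) = Σ λ_i = 59 + 51 + 13 = 123.

Step 2 — fraction explained by component i = λ_i / Σ λ:
  PC1: 59/123 = 0.4797
  PC2: 51/123 = 0.4146
  PC3: 13/123 = 0.1057

Step 3 — cumulative fraction after k components = (λ_1 + ... + λ_k) / Σ λ:
  k = 1: 59/123 = 0.4797
  k = 2: (59 + 51)/123 = 110/123 = 0.8943
  k = 3: (59 + 51 + 13)/123 = 123/123 = 1

Summary (fraction, with percent):

explained: PC1 0.4797 (47.97%), PC2 0.4146 (41.46%), PC3 0.1057 (10.57%);  cumulative: 0.4797, 0.8943, 1


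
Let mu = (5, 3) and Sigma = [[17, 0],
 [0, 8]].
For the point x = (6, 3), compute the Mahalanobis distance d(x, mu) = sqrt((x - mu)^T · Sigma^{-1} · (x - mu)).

Step 1 — centre the observation: (x - mu) = (1, 0).

Step 2 — invert Sigma. det(Sigma) = 17·8 - (0)² = 136.
  Sigma^{-1} = (1/det) · [[d, -b], [-b, a]] = [[0.0588, 0],
 [0, 0.125]].

Step 3 — form the quadratic (x - mu)^T · Sigma^{-1} · (x - mu):
  Sigma^{-1} · (x - mu) = (0.0588, 0).
  (x - mu)^T · [Sigma^{-1} · (x - mu)] = (1)·(0.0588) + (0)·(0) = 0.0588.

Step 4 — take square root: d = √(0.0588) ≈ 0.2425.

d(x, mu) = √(0.0588) ≈ 0.2425


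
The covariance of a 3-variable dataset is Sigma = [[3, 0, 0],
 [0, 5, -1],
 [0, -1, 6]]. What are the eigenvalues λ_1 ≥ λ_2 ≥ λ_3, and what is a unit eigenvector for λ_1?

Step 1 — characteristic polynomial p(λ) = det(λI - Sigma) = λ³ - tr·λ² + c_1·λ - det, where tr = trace, c_1 = sum of the principal 2×2 minors, det = det(Sigma):
  tr = 3 + 5 + 6 = 14,
  c_1 = (3·5 - (0)²) + (3·6 - (0)²) + (5·6 - (-1)²) = 15 + 18 + 29 = 62,
  det = 3·(5·6 - (-1)²) - (0)·((0)·6 - (-1)·(0)) + (0)·((0)·(-1) - 5·(0)) = 3·(29) - (0)·(0) + (0)·(0) = 87.
  So p(λ) = λ³ - 14λ² + 62λ - 87.
Step 2 — look for an integer root (rational root theorem: any rational root is an integer divisor of 87). Testing λ = 3:
  p(3) = 27 - 126 + 186 - 87 = 0  ✓
  Dividing out (λ - 3): p(λ) = (λ - 3)(λ² - 11λ + 29).
Step 3 — remaining eigenvalues from the quadratic λ² - 11λ + 29 = 0:
  Δ = 11² - 4·29 = 121 - 116 = 5,  λ = (11 ± √5)/2 = (11 ± 2.2361)/2 ≈ 6.618 or 4.382.
  Sorted: λ_1 = 6.618,  λ_2 = 4.382,  λ_3 = 3  (check: sum = 14 = tr ✓).

Step 4 — unit eigenvector for λ_1 ≈ 6.618: v spans the null space of (Sigma - λ_1 I), whose rows are
  r_1 = (-3.618, 0, 0),  r_2 = (0, -1.618, -1),  r_3 = (0, -1, -0.618).
  v is orthogonal to every row, so take v ∝ r_1 × r_2 = ((0)·(-1) - (0)·(-1.618), (0)·(0) - (-3.618)·(-1), (-3.618)·(-1.618) - (0)·(0)) ≈ (0, -3.618, 5.8541).
  Rescale (multiply by -1 so the first nonzero entry is positive): u = (0, 3.618, -5.8541).
  ||u|| = √((0)² + (3.618)² + (-5.8541)²) = √(47.3607) ≈ 6.8819,  v_1 = u/||u|| ≈ (0, 0.5257, -0.8507) (||v_1|| = 1).

λ_1 = 6.618,  λ_2 = 4.382,  λ_3 = 3;  v_1 ≈ (0, 0.5257, -0.8507)


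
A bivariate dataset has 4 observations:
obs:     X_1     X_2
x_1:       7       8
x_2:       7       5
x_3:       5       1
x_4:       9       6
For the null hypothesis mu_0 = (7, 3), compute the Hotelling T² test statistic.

Step 1 — sample mean vector:
  mean(X_1) = (7 + 7 + 5 + 9) / 4 = 28/4 = 7
  mean(X_2) = (8 + 5 + 1 + 6) / 4 = 20/4 = 5
  x̄ = (7, 5),  deviation x̄ - mu_0 = (7, 5) - (7, 3) = (0, 2).

Step 2 — sample covariance matrix, S[i,j] = (1/(n-1)) · Σ_k (x_{k,i} - mean_i) · (x_{k,j} - mean_j), divisor n-1 = 3:
  S[X_1,X_1] = ((0)·(0) + (0)·(0) + (-2)·(-2) + (2)·(2)) / 3 = 8/3 = 2.6667
  S[X_1,X_2] = ((0)·(3) + (0)·(0) + (-2)·(-4) + (2)·(1)) / 3 = 10/3 = 3.3333
  S[X_2,X_2] = ((3)·(3) + (0)·(0) + (-4)·(-4) + (1)·(1)) / 3 = 26/3 = 8.6667
  S = [[2.6667, 3.3333],
 [3.3333, 8.6667]].

Step 3 — invert S. det(S) = 2.6667·8.6667 - (3.3333)² = 12.
  S^{-1} = (1/det) · [[d, -b], [-b, a]] = [[0.7222, -0.2778],
 [-0.2778, 0.2222]].

Step 4 — quadratic form (x̄ - mu_0)^T · S^{-1} · (x̄ - mu_0):
  S^{-1} · (x̄ - mu_0) = (-0.5556, 0.4444),
  (x̄ - mu_0)^T · [...] = (0)·(-0.5556) + (2)·(0.4444) = 0.8889.

Step 5 — scale by n: T² = 4 · 0.8889 = 3.5556.

T² ≈ 3.5556


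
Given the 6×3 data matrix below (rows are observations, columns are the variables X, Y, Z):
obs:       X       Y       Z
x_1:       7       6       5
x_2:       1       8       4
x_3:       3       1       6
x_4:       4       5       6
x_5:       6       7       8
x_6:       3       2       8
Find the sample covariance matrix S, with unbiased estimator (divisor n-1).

Step 1 — column means:
  mean(X) = (7 + 1 + 3 + 4 + 6 + 3) / 6 = 24/6 = 4
  mean(Y) = (6 + 8 + 1 + 5 + 7 + 2) / 6 = 29/6 = 4.8333
  mean(Z) = (5 + 4 + 6 + 6 + 8 + 8) / 6 = 37/6 = 6.1667

Step 2 — sample covariance S[i,j] = (1/(n-1)) · Σ_k (x_{k,i} - mean_i) · (x_{k,j} - mean_j), with n-1 = 5.
  S[X,X] = ((3)·(3) + (-3)·(-3) + (-1)·(-1) + (0)·(0) + (2)·(2) + (-1)·(-1)) / 5 = 24/5 = 4.8
  S[X,Y] = ((3)·(1.1667) + (-3)·(3.1667) + (-1)·(-3.8333) + (0)·(0.1667) + (2)·(2.1667) + (-1)·(-2.8333)) / 5 = 5/5 = 1
  S[X,Z] = ((3)·(-1.1667) + (-3)·(-2.1667) + (-1)·(-0.1667) + (0)·(-0.1667) + (2)·(1.8333) + (-1)·(1.8333)) / 5 = 5/5 = 1
  S[Y,Y] = ((1.1667)·(1.1667) + (3.1667)·(3.1667) + (-3.8333)·(-3.8333) + (0.1667)·(0.1667) + (2.1667)·(2.1667) + (-2.8333)·(-2.8333)) / 5 = 38.8333/5 = 7.7667
  S[Y,Z] = ((1.1667)·(-1.1667) + (3.1667)·(-2.1667) + (-3.8333)·(-0.1667) + (0.1667)·(-0.1667) + (2.1667)·(1.8333) + (-2.8333)·(1.8333)) / 5 = -8.8333/5 = -1.7667
  S[Z,Z] = ((-1.1667)·(-1.1667) + (-2.1667)·(-2.1667) + (-0.1667)·(-0.1667) + (-0.1667)·(-0.1667) + (1.8333)·(1.8333) + (1.8333)·(1.8333)) / 5 = 12.8333/5 = 2.5667

S is symmetric (S[j,i] = S[i,j]). Assembling:

S = [[4.8, 1, 1],
 [1, 7.7667, -1.7667],
 [1, -1.7667, 2.5667]]


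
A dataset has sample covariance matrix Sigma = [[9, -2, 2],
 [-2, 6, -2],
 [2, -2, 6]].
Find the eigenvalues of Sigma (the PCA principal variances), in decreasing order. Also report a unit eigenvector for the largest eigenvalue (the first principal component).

Step 1 — characteristic polynomial p(λ) = det(λI - Sigma) = λ³ - tr·λ² + c_1·λ - det, where tr = trace, c_1 = sum of the principal 2×2 minors, det = det(Sigma):
  tr = 9 + 6 + 6 = 21,
  c_1 = (9·6 - (-2)²) + (9·6 - (2)²) + (6·6 - (-2)²) = 50 + 50 + 32 = 132,
  det = 9·(6·6 - (-2)²) - (-2)·((-2)·6 - (-2)·(2)) + (2)·((-2)·(-2) - 6·(2)) = 9·(32) - (-2)·(-8) + (2)·(-8) = 256.
  So p(λ) = λ³ - 21λ² + 132λ - 256.
Step 2 — look for an integer root (rational root theorem: any rational root is an integer divisor of 256). Testing λ = 4:
  p(4) = 64 - 336 + 528 - 256 = 0  ✓
  Dividing out (λ - 4): p(λ) = (λ - 4)(λ² - 17λ + 64).
Step 3 — remaining eigenvalues from the quadratic λ² - 17λ + 64 = 0:
  Δ = 17² - 4·64 = 289 - 256 = 33,  λ = (17 ± √33)/2 = (17 ± 5.7446)/2 ≈ 11.3723 or 5.6277.
  Sorted: λ_1 = 11.3723,  λ_2 = 5.6277,  λ_3 = 4  (check: sum = 21 = tr ✓).

Step 4 — unit eigenvector for λ_1 ≈ 11.3723: v spans the null space of (Sigma - λ_1 I), whose rows are
  r_1 = (-2.3723, -2, 2),  r_2 = (-2, -5.3723, -2),  r_3 = (2, -2, -5.3723).
  v is orthogonal to every row, so take v ∝ r_1 × r_2 = ((-2)·(-2) - (2)·(-5.3723), (2)·(-2) - (-2.3723)·(-2), (-2.3723)·(-5.3723) - (-2)·(-2)) ≈ (14.7446, -8.7446, 8.7446).
  Let u = (14.7446, -8.7446, 8.7446).
  ||u|| = √((14.7446)² + (-8.7446)² + (8.7446)²) = √(370.3369) ≈ 19.2441,  v_1 = u/||u|| ≈ (0.7662, -0.4544, 0.4544) (||v_1|| = 1).

λ_1 = 11.3723,  λ_2 = 5.6277,  λ_3 = 4;  v_1 ≈ (0.7662, -0.4544, 0.4544)


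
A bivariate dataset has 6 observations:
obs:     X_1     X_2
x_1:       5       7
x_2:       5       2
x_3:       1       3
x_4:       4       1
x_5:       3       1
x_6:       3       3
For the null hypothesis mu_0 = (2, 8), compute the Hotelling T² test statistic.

Step 1 — sample mean vector:
  mean(X_1) = (5 + 5 + 1 + 4 + 3 + 3) / 6 = 21/6 = 3.5
  mean(X_2) = (7 + 2 + 3 + 1 + 1 + 3) / 6 = 17/6 = 2.8333
  x̄ = (3.5, 2.8333),  deviation x̄ - mu_0 = (3.5, 2.8333) - (2, 8) = (1.5, -5.1667).

Step 2 — sample covariance matrix, S[i,j] = (1/(n-1)) · Σ_k (x_{k,i} - mean_i) · (x_{k,j} - mean_j), divisor n-1 = 5:
  S[X_1,X_1] = ((1.5)·(1.5) + (1.5)·(1.5) + (-2.5)·(-2.5) + (0.5)·(0.5) + (-0.5)·(-0.5) + (-0.5)·(-0.5)) / 5 = 11.5/5 = 2.3
  S[X_1,X_2] = ((1.5)·(4.1667) + (1.5)·(-0.8333) + (-2.5)·(0.1667) + (0.5)·(-1.8333) + (-0.5)·(-1.8333) + (-0.5)·(0.1667)) / 5 = 4.5/5 = 0.9
  S[X_2,X_2] = ((4.1667)·(4.1667) + (-0.8333)·(-0.8333) + (0.1667)·(0.1667) + (-1.8333)·(-1.8333) + (-1.8333)·(-1.8333) + (0.1667)·(0.1667)) / 5 = 24.8333/5 = 4.9667
  S = [[2.3, 0.9],
 [0.9, 4.9667]].

Step 3 — invert S. det(S) = 2.3·4.9667 - (0.9)² = 10.6133.
  S^{-1} = (1/det) · [[d, -b], [-b, a]] = [[0.468, -0.0848],
 [-0.0848, 0.2167]].

Step 4 — quadratic form (x̄ - mu_0)^T · S^{-1} · (x̄ - mu_0):
  S^{-1} · (x̄ - mu_0) = (1.1401, -1.2469),
  (x̄ - mu_0)^T · [...] = (1.5)·(1.1401) + (-5.1667)·(-1.2469) = 8.1522.

Step 5 — scale by n: T² = 6 · 8.1522 = 48.9133.

T² ≈ 48.9133
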